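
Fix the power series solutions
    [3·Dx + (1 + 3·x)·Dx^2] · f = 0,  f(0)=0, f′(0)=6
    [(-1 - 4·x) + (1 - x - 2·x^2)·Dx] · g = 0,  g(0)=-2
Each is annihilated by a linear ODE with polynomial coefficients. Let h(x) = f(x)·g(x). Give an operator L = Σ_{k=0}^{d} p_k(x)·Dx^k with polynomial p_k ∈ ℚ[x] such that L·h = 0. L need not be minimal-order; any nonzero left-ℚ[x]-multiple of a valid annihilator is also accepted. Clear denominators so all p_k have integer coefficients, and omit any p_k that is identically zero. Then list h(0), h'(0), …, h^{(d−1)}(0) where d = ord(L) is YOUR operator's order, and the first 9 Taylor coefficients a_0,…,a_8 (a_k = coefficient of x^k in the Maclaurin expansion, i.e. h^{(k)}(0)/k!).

f: a_k = 0, 6, -9, 18, -81/2, 486/5, -243, 4374/7, -6561/4, …
g: a_k = -2, -2, -6, -10, -22, -42, -86, -170, -342, …
f·g: L₀ = L_f ⊗_s L_g, ord ≤ 2·1.
L = (7 + 24·x) + (-1 + 17·x + 30·x^2)·Dx + (-1 - 2·x + 5·x^2 + 6·x^3)·Dx^2  (order 2).
h: a_k = 0, -12, 6, -54, 39, -1317/5, 1503/5, -51657/35, 33681/14, …
ICs: h(0) = 0, h′(0) = -12.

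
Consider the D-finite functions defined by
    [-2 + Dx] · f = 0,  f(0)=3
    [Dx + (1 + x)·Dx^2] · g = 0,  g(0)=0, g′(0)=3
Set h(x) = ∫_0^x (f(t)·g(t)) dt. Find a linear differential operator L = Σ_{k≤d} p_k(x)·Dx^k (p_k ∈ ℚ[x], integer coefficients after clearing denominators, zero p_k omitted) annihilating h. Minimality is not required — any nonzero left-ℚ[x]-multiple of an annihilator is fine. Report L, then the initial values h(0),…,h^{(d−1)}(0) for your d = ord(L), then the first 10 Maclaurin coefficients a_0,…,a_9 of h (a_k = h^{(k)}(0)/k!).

f: a_k = 3, 6, 6, 4, 2, 4/5, 4/15, 8/105, 2/105, 4/945, …
g: a_k = 0, 3, -3/2, 1, -3/4, 3/5, -1/2, 3/7, -3/8, 1/3, …
h₀=f·g: eliminate ⇒ L₀, order ≤ 1·2.
∫: right-multiply L₀ by Dx.
L = (2 + 4·x)·Dx + (-3 - 4·x)·Dx^2 + (1 + x)·Dx^3  (order 3).
h: a_k = 0, 0, 9/2, 9/2, 3, 27/20, 11/20, 1/7, 17/280, -1/360, …
ICs: h(0) = 0, h′(0) = 0, h′′(0) = 9.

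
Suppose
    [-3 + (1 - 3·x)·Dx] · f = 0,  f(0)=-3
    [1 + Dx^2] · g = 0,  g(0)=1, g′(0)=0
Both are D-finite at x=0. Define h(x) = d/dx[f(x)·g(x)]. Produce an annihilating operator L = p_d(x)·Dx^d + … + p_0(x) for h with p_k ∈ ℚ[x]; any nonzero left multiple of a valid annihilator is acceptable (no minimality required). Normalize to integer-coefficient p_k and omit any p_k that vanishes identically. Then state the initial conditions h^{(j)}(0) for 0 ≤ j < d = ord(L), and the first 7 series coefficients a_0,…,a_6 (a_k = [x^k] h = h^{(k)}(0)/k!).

L = (-17 - 6·x + 9·x^2) + (-6 + 18·x)·Dx + (1 - 6·x + 9·x^2)·Dx^2  (order 2).
h: a_k = -9, -51, -459/2, -1837/2, -27555/8, -495989/40, -3471923/80, …
ICs: h(0) = -9, h′(0) = -51.

f: a_k = -3, -9, -27, -81, -243, -729, -2187, …
g: a_k = 1, 0, -1/2, 0, 1/24, 0, -1/720, …
Sym-product of L_f,L_g gives L₀ (≤ ord 2).
h₀' ⇒ L via d/dx closure of L₀.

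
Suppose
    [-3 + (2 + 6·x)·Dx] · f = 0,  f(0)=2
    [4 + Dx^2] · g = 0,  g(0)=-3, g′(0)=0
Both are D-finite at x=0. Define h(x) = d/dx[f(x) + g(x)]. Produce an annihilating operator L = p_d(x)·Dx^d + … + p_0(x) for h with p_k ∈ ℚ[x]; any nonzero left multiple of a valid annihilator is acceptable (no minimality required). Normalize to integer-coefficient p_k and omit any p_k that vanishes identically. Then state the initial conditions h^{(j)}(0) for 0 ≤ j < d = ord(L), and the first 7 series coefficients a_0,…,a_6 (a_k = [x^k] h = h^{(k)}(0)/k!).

f: a_k = 2, 3, -9/4, 27/8, -405/64, 1701/128, -15309/512, …
g: a_k = -3, 0, 6, 0, -2, 0, 4/15, …
f+g: L₀ = lclm(L_f,L_g), ord ≤ 1+2.
h=h₀': d/dx-closure on L₀ ⇒ L.
L = (-1812 - 1152·x - 1728·x^2) + (-344 - 1800·x - 3456·x^2 - 3456·x^3)·Dx + (-453 - 288·x - 432·x^2)·Dx^2 + (-86 - 450·x - 864·x^2 - 864·x^3)·Dx^3  (order 3).
h: a_k = 3, 15/2, 81/8, -533/16, 8505/128, -227587/1280, 505197/1024, …
ICs: h(0) = 3, h′(0) = 15/2, h′′(0) = 81/4.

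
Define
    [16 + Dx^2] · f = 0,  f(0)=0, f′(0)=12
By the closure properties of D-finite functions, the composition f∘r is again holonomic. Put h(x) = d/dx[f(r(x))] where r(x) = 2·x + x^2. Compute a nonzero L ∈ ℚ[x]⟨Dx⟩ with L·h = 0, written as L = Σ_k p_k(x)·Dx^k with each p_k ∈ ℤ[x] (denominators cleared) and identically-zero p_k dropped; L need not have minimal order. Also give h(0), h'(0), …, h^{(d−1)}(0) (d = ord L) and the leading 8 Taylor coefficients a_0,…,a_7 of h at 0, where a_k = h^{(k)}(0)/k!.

f: a_k = 0, 12, 0, -32, 0, 128/5, 0, -1024/105, …
h₀=f(r): pull back L_f along r ⇒ L₀.
Differentiate: ansatz ord ≤ ord L₀ ⇒ L.
L = (67 + 256·x + 384·x^2 + 256·x^3 + 64·x^4) + (-3 - 3·x)·Dx + (1 + 2·x + x^2)·Dx^2  (order 2).
h: a_k = 24, 24, -768, -1536, 3136, 12096, 83968/15, -401408/15, …
ICs: h(0) = 24, h′(0) = 24.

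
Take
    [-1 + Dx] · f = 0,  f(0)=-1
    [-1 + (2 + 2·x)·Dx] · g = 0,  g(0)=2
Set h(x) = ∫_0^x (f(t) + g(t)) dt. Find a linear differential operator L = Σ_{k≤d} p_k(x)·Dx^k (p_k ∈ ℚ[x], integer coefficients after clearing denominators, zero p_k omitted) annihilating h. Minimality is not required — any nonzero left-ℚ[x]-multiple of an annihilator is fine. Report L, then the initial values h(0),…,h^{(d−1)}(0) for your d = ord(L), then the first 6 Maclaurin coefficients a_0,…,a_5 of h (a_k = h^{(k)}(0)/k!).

L = (3 + 2·x)·Dx + (-5 - 8·x - 4·x^2)·Dx^2 + (2 + 6·x + 4·x^2)·Dx^3  (order 3).
h: a_k = 0, 1, 0, -1/4, -1/96, -23/960, …
ICs: h(0) = 0, h′(0) = 1, h′′(0) = 0.

f: a_k = -1, -1, -1/2, -1/6, -1/24, -1/120, …
g: a_k = 2, 1, -1/4, 1/8, -5/64, 7/128, …
Weyl lclm of L_f,L_g ⇒ L₀ (ord ≤ 2).
Integrate: L := L₀·Dx.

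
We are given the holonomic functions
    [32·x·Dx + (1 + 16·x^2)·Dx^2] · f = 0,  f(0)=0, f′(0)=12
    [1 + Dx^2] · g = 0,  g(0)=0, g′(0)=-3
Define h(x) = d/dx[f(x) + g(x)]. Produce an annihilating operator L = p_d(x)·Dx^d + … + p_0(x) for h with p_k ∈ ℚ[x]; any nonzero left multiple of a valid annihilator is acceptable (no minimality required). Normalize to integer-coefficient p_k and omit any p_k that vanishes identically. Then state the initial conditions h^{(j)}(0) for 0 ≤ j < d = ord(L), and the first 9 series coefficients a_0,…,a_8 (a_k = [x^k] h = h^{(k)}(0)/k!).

f: a_k = 0, 12, 0, -64, 0, 3072/5, 0, -49152/7, 0, …
g: a_k = 0, -3, 0, 1/2, 0, -1/40, 0, 1/1680, 0, …
L₀ := lclm(L_f,L_g); ord L₀ ≤ 2+2.
Differentiate: ansatz ord ≤ ord L₀ ⇒ L.
L = (-6112·x + 99328·x^3 + 8192·x^5) + (-31 + 1072·x^2 + 25344·x^4 + 4096·x^6)·Dx + (-6112·x + 99328·x^3 + 8192·x^5)·Dx^2 + (-31 + 1072·x^2 + 25344·x^4 + 4096·x^6)·Dx^3  (order 3).
h: a_k = 9, 0, -381/2, 0, 24575/8, 0, -11796479/240, 0, 10569646079/13440, …
ICs: h(0) = 9, h′(0) = 0, h′′(0) = -381.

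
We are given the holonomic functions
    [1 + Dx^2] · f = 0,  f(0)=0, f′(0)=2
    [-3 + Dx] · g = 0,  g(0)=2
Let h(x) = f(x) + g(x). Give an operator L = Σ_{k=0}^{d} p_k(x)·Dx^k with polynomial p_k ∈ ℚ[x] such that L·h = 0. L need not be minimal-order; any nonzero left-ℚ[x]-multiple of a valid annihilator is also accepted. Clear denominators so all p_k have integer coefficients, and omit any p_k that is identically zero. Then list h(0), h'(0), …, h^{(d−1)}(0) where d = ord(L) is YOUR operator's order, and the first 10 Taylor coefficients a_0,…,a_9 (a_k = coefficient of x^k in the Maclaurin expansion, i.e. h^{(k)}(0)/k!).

L = -3 + Dx - 3·Dx^2 + Dx^3  (order 3).
h: a_k = 2, 8, 9, 26/3, 27/4, 61/15, 81/40, 1093/1260, 729/2240, 703/6480, …
ICs: h(0) = 2, h′(0) = 8, h′′(0) = 18.

f: a_k = 0, 2, 0, -1/3, 0, 1/60, 0, -1/2520, 0, 1/181440, …
g: a_k = 2, 6, 9, 9, 27/4, 81/20, 81/40, 243/280, 729/2240, 243/2240, …
L₀ := lclm(L_f,L_g); ord L₀ ≤ 2+1.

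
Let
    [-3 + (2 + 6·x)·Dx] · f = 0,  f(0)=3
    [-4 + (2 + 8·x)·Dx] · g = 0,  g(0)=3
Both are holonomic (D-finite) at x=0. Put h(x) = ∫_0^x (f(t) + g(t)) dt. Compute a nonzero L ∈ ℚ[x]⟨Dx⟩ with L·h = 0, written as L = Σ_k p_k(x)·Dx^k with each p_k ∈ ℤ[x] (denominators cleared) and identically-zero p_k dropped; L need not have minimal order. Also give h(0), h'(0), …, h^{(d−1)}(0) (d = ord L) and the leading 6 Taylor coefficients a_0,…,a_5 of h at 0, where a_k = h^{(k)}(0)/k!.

L = -6·Dx + (7 + 24·x)·Dx^2 + (2 + 14·x + 24·x^2)·Dx^3  (order 3).
h: a_k = 0, 6, 21/4, -25/8, 273/64, -1011/128, …
ICs: h(0) = 0, h′(0) = 6, h′′(0) = 21/2.

f: a_k = 3, 9/2, -27/8, 81/16, -1215/128, 5103/256, …
g: a_k = 3, 6, -6, 12, -30, 84, …
L₀ := lclm(L_f,L_g); ord L₀ ≤ 1+1.
Integrate: L := L₀·Dx.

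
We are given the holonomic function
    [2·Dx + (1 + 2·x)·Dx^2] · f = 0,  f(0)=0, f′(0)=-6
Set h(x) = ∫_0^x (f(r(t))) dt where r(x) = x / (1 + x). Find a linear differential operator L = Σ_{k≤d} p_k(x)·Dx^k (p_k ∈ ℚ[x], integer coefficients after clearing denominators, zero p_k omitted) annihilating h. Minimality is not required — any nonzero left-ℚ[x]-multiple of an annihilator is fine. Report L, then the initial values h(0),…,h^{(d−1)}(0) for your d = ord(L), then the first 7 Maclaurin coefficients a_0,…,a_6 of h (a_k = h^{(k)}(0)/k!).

L = (4 + 6·x)·Dx^2 + (1 + 4·x + 3·x^2)·Dx^3  (order 3).
h: a_k = 0, 0, -3, 4, -13/2, 12, -121/5, …
ICs: h(0) = 0, h′(0) = 0, h′′(0) = -6.

f: a_k = 0, -6, 6, -8, 12, -96/5, 32, …
h₀=f(r): pull back L_f along r ⇒ L₀.
∫: right-multiply L₀ by Dx.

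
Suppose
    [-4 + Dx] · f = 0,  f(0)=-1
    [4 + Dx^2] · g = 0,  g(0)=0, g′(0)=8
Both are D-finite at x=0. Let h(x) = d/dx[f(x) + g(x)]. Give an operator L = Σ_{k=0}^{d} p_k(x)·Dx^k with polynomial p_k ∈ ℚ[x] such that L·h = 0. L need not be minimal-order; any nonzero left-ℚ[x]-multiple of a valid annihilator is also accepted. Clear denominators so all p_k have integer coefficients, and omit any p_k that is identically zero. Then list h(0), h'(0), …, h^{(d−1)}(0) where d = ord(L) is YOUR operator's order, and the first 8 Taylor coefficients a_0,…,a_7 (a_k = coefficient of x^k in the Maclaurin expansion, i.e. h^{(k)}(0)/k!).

L = 16 - 4·Dx + 4·Dx^2 - Dx^3  (order 3).
h: a_k = 4, -16, -48, -128/3, -112/3, -512/15, -352/15, -4096/315, …
ICs: h(0) = 4, h′(0) = -16, h′′(0) = -96.

f: a_k = -1, -4, -8, -32/3, -32/3, -128/15, -256/45, -1024/315, …
g: a_k = 0, 8, 0, -16/3, 0, 16/15, 0, -32/315, …
f+g: L₀ = lclm(L_f,L_g), ord ≤ 1+2.
h=h₀': d/dx-closure on L₀ ⇒ L.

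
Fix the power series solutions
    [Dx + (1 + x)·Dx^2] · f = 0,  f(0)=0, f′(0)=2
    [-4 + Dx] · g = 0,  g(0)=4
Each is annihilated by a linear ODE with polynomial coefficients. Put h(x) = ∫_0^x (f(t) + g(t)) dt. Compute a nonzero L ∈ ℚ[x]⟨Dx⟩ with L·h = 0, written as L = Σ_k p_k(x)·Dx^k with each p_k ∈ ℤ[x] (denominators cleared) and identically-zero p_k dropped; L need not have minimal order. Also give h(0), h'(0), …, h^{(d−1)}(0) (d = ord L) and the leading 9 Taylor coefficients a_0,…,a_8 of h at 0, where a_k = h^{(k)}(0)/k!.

L = (-24 - 16·x)·Dx^2 + (-14 - 32·x - 16·x^2)·Dx^3 + (5 + 9·x + 4·x^2)·Dx^4  (order 4).
h: a_k = 0, 4, 9, 31/3, 65/6, 253/30, 259/45, 1009/315, 299/180, …
ICs: h(0) = 0, h′(0) = 4, h′′(0) = 18, h′′′(0) = 62.

f: a_k = 0, 2, -1, 2/3, -1/2, 2/5, -1/3, 2/7, -1/4, …
g: a_k = 4, 16, 32, 128/3, 128/3, 512/15, 1024/45, 4096/315, 2048/315, …
h₀=f+g: left-lcm gives L₀, ord ≤ 3.
h=∫h₀ ⇒ L = L₀·Dx.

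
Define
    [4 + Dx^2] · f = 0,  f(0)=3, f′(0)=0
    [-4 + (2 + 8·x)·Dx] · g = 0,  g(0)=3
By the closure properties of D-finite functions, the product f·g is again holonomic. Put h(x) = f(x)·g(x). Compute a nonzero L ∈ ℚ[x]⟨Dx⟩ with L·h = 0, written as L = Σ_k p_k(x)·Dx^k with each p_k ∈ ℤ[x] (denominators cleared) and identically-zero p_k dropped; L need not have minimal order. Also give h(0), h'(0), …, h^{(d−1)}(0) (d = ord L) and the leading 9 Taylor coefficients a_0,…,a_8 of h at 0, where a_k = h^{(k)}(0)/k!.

f: a_k = 3, 0, -6, 0, 2, 0, -4/15, 0, 2/105, …
g: a_k = 3, 6, -6, 12, -30, 84, -252, 792, -2574, …
Sym-product of L_f,L_g gives L₀ (≤ ord 2).
L = (16 + 32·x + 64·x^2) + (-4 - 16·x)·Dx + (1 + 8·x + 16·x^2)·Dx^2  (order 2).
h: a_k = 9, 18, -36, 0, -48, 192, -2944/5, 9472/5, -219392/35, …
ICs: h(0) = 9, h′(0) = 18.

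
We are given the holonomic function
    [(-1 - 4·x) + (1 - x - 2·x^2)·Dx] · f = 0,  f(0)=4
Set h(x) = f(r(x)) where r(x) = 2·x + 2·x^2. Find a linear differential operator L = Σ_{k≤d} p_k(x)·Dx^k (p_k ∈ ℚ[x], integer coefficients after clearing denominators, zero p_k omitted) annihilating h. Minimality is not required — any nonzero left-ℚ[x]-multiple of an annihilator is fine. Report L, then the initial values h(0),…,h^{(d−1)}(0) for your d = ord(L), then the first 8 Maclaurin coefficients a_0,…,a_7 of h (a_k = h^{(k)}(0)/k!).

L = (2 + 20·x + 48·x^2 + 32·x^3) + (-1 + 2·x + 10·x^2 + 16·x^3 + 8·x^4)·Dx  (order 1).
h: a_k = 4, 8, 56, 256, 1232, 5984, 28832, 139264, …
ICs: h(0) = 4.

f: a_k = 4, 4, 12, 20, 44, 84, 172, 340, …
Change of var in L_f (x↦r) gives L₀.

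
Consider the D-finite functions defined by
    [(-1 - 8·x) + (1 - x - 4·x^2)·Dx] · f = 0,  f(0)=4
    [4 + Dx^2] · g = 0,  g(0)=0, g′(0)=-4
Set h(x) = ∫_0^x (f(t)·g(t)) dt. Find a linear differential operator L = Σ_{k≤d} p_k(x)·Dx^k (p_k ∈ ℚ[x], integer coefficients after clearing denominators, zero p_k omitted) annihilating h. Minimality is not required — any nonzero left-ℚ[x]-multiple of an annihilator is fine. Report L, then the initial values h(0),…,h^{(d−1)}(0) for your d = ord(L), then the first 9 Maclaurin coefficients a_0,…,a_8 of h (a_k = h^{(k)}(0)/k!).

L = (4 + 4·x + 16·x^2)·Dx + (2 + 16·x)·Dx^2 + (-1 + x + 4·x^2)·Dx^3  (order 3).
h: a_k = 0, 0, -8, -16/3, -52/3, -80/3, -344/5, -14192/105, -102262/315, …
ICs: h(0) = 0, h′(0) = 0, h′′(0) = -16.

f: a_k = 4, 4, 20, 36, 116, 260, 724, 1764, 4660, …
g: a_k = 0, -4, 0, 8/3, 0, -8/15, 0, 16/315, 0, …
Sym-product of L_f,L_g gives L₀ (≤ ord 2).
∫: right-multiply L₀ by Dx.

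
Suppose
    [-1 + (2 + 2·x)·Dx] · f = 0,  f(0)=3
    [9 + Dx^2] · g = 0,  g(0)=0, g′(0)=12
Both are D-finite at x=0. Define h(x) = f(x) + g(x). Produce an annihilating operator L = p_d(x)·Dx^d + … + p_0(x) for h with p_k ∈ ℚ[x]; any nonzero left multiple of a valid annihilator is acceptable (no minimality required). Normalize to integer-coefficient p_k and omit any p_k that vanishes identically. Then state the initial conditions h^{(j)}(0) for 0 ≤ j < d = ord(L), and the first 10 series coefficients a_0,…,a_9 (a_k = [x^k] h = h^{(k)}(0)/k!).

L = (-351 - 648·x - 324·x^2) + (630 + 1926·x + 1944·x^2 + 648·x^3)·Dx + (-39 - 72·x - 36·x^2)·Dx^2 + (70 + 214·x + 216·x^2 + 72·x^3)·Dx^3  (order 3).
h: a_k = 3, 27/2, -3/8, -285/16, -15/128, 10473/1280, -63/1024, -120951/71680, -1287/32768, 572739/2293760, …
ICs: h(0) = 3, h′(0) = 27/2, h′′(0) = -3/4.

f: a_k = 3, 3/2, -3/8, 3/16, -15/128, 21/256, -63/1024, 99/2048, -1287/32768, 2145/65536, …
g: a_k = 0, 12, 0, -18, 0, 81/10, 0, -243/140, 0, 243/1120, …
Sum ⇒ L₀ = lclm(L_f,L_g) in ℚ(x)⟨Dx⟩.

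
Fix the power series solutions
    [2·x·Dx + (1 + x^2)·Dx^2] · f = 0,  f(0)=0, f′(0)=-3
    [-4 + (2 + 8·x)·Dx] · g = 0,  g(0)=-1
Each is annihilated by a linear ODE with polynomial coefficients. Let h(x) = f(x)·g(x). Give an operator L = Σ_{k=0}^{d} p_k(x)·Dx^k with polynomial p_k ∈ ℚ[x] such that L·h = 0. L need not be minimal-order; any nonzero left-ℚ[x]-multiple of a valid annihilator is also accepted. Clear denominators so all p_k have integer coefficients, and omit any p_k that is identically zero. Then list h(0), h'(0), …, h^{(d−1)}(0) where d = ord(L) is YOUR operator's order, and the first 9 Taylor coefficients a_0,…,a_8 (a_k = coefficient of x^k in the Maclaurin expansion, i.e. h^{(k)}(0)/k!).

L = (12 - 4·x - 4·x^2) + (-4 - 14·x + 12·x^2 + 16·x^3)·Dx + (1 + 8·x + 17·x^2 + 8·x^3 + 16·x^4)·Dx^2  (order 2).
h: a_k = 0, 3, 6, -7, 10, -137/5, 406/5, -8527/35, 26794/35, …
ICs: h(0) = 0, h′(0) = 3.

f: a_k = 0, -3, 0, 1, 0, -3/5, 0, 3/7, 0, …
g: a_k = -1, -2, 2, -4, 10, -28, 84, -264, 858, …
h₀=f·g: eliminate ⇒ L₀, order ≤ 2·1.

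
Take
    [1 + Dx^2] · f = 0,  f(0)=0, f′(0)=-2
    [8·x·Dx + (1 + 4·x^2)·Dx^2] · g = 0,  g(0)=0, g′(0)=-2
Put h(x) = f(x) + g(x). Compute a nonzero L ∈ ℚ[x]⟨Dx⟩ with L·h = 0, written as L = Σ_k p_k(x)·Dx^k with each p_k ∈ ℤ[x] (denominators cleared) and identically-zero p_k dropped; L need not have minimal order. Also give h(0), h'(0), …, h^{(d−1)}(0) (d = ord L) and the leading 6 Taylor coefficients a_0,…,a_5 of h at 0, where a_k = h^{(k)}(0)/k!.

f: a_k = 0, -2, 0, 1/3, 0, -1/60, …
g: a_k = 0, -2, 0, 8/3, 0, -32/5, …
Weyl lclm of L_f,L_g ⇒ L₀ (ord ≤ 4).
L = (-376·x + 1600·x^3 + 128·x^5)·Dx + (-7 + 76·x^2 + 432·x^4 + 64·x^6)·Dx^2 + (-376·x + 1600·x^3 + 128·x^5)·Dx^3 + (-7 + 76·x^2 + 432·x^4 + 64·x^6)·Dx^4  (order 4).
h: a_k = 0, -4, 0, 3, 0, -77/12, …
ICs: h(0) = 0, h′(0) = -4, h′′(0) = 0, h′′′(0) = 18.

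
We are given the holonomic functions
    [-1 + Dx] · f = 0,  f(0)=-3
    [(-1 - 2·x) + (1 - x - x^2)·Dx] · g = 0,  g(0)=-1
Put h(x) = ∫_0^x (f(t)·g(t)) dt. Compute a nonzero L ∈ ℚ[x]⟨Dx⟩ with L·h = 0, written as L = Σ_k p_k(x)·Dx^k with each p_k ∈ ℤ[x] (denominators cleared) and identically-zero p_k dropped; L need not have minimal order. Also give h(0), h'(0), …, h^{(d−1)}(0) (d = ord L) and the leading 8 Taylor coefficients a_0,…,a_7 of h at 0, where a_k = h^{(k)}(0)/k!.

L = (2 + x - x^2)·Dx + (-1 + x + x^2)·Dx^2  (order 2).
h: a_k = 0, 3, 3, 7/2, 17/4, 221/40, 893/120, 17347/1680, …
ICs: h(0) = 0, h′(0) = 3.

f: a_k = -3, -3, -3/2, -1/2, -1/8, -1/40, -1/240, -1/1680, …
g: a_k = -1, -1, -2, -3, -5, -8, -13, -21, …
Sym-product of L_f,L_g gives L₀ (≤ ord 1).
∫: right-multiply L₀ by Dx.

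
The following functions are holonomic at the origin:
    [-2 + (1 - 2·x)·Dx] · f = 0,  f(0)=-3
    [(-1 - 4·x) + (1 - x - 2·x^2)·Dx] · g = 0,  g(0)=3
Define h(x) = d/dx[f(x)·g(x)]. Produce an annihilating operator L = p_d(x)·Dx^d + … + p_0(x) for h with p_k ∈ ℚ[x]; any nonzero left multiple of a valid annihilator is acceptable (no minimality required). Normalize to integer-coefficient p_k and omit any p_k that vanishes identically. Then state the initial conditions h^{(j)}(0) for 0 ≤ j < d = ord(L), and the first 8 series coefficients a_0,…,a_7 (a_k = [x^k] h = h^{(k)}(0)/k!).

f: a_k = -3, -6, -12, -24, -48, -96, -192, -384, …
g: a_k = 3, 3, 9, 15, 33, 63, 129, 255, …
Product ⇒ symmetric product L₀, ord ≤ 1.
Derive L from L₀ (diff closure).
L = (6 + 16·x + 16·x^2) + (-1 - x + 4·x^2 + 4·x^3)·Dx  (order 1).
h: a_k = -27, -162, -621, -2052, -6075, -16902, -44793, -114696, …
ICs: h(0) = -27.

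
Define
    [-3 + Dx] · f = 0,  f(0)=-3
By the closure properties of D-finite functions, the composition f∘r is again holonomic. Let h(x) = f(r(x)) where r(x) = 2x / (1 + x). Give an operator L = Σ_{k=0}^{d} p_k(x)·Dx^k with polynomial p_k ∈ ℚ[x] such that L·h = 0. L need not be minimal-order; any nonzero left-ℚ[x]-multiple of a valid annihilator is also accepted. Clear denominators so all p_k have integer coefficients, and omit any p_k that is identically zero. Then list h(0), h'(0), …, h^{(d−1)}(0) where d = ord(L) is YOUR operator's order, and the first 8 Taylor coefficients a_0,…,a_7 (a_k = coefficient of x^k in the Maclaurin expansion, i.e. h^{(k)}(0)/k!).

L = -6 + (1 + 2·x + x^2)·Dx  (order 1).
h: a_k = -3, -18, -36, -18, 18, 18/5, -72/5, 342/35, …
ICs: h(0) = -3.

f: a_k = -3, -9, -27/2, -27/2, -81/8, -243/40, -243/80, -729/560, …
Change of var in L_f (x↦r) gives L₀.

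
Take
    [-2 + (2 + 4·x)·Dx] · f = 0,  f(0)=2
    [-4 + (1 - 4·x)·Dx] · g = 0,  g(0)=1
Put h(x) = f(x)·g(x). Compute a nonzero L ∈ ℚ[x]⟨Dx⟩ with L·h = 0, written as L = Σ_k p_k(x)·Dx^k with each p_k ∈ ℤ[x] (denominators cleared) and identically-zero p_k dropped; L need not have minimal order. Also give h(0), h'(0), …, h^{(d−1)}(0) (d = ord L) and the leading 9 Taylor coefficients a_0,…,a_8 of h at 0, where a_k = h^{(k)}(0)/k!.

f: a_k = 2, 2, -1, 1, -5/4, 7/4, -21/8, 33/8, -429/64, …
g: a_k = 1, 4, 16, 64, 256, 1024, 4096, 16384, 65536, …
f·g: L₀ = L_f ⊗_s L_g, ord ≤ 1·1.
L = (5 + 4·x) + (-1 + 2·x + 8·x^2)·Dx  (order 1).
h: a_k = 2, 10, 39, 157, 2507/4, 10035/4, 80259/8, 321069/8, 10273779/64, …
ICs: h(0) = 2.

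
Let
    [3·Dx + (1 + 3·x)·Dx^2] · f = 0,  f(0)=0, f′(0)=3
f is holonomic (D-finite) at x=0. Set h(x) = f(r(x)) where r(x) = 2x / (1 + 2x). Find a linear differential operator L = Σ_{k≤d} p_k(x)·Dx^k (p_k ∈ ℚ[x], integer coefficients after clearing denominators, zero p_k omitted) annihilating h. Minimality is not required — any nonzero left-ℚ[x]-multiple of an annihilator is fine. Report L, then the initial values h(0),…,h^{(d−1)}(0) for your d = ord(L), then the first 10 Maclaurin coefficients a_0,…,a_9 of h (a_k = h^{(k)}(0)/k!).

f: a_k = 0, 3, -9/2, 9, -81/4, 243/5, -243/2, 2187/7, -6561/8, 2187, …
L₀ from L_f via x↦r, Dx↦r'^{-1}Dx.
L = (10 + 32·x)·Dx + (1 + 10·x + 16·x^2)·Dx^2  (order 2).
h: a_k = 0, 6, -30, 168, -1020, 32736/5, -43680, 2097024/7, -2097120, 14913024, …
ICs: h(0) = 0, h′(0) = 6.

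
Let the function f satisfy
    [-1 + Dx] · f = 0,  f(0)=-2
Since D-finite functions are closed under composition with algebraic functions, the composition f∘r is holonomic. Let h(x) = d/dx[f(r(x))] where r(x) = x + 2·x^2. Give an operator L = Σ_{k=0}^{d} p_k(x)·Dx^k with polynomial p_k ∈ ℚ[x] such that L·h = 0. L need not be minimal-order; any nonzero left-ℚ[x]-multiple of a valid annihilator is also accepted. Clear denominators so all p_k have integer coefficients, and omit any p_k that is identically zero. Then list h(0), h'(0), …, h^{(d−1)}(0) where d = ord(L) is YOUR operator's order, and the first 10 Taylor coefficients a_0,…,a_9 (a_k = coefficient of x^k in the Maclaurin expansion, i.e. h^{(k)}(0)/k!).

f: a_k = -2, -2, -1, -1/3, -1/12, -1/60, -1/360, -1/2520, -1/20160, -1/181440, …
Change of var in L_f (x↦r) gives L₀.
h=h₀': d/dx-closure on L₀ ⇒ L.
L = (5 + 8·x + 16·x^2) + (-1 - 4·x)·Dx  (order 1).
h: a_k = -2, -10, -13, -73/3, -281/12, -1741/60, -1697/72, -57233/2520, -328753/20160, -2389141/181440, …
ICs: h(0) = -2.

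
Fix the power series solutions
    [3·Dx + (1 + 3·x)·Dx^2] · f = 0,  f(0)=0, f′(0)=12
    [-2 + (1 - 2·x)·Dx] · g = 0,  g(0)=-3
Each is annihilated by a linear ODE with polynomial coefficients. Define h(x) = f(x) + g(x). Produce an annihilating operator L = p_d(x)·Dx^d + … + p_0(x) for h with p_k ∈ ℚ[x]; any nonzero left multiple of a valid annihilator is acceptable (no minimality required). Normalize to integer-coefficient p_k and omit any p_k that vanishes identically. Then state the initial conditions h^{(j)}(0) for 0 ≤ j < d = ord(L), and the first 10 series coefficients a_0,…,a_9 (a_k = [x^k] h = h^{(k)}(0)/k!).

f: a_k = 0, 12, -18, 36, -81, 972/5, -486, 8748/7, -6561/2, 8748, …
g: a_k = -3, -6, -12, -24, -48, -96, -192, -384, -768, -1536, …
Weyl lclm of L_f,L_g ⇒ L₀ (ord ≤ 3).
L = (-144 - 72·x)·Dx + (-6 - 216·x - 144·x^2)·Dx^2 + (7 + 13·x - 36·x^2 - 36·x^3)·Dx^3  (order 3).
h: a_k = -3, 6, -30, 12, -129, 492/5, -678, 6060/7, -8097/2, 7212, …
ICs: h(0) = -3, h′(0) = 6, h′′(0) = -60.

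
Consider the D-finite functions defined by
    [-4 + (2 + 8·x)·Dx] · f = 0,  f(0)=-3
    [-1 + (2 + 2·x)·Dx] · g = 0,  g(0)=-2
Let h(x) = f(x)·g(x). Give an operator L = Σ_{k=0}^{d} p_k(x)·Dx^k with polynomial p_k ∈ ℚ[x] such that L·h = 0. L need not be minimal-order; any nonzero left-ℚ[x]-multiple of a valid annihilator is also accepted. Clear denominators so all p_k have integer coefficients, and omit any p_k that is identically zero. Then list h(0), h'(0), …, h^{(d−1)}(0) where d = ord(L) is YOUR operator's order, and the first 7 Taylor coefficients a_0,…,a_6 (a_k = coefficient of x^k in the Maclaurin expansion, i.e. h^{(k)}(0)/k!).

L = (-5 - 8·x) + (2 + 10·x + 8·x^2)·Dx  (order 1).
h: a_k = 6, 15, -27/4, 135/8, -2943/64, 17145/128, -210087/512, …
ICs: h(0) = 6.

f: a_k = -3, -6, 6, -12, 30, -84, 252, …
g: a_k = -2, -1, 1/4, -1/8, 5/64, -7/128, 21/512, …
L₀ := L_f ⊗_s L_g (sym. prod.), ord ≤ 1.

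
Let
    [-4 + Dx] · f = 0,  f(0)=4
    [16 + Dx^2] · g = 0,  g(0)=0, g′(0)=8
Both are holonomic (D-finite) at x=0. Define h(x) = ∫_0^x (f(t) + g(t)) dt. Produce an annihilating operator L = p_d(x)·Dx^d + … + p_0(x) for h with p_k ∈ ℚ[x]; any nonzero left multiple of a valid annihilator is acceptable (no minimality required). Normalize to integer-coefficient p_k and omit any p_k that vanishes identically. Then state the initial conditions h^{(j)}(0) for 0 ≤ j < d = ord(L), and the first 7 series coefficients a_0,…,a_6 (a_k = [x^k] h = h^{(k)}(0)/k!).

f: a_k = 4, 16, 32, 128/3, 128/3, 512/15, 1024/45, …
g: a_k = 0, 8, 0, -64/3, 0, 256/15, 0, …
Sum ⇒ L₀ = lclm(L_f,L_g) in ℚ(x)⟨Dx⟩.
h=∫₀ˣh₀: take L = L₀·Dx.
L = -64·Dx + 16·Dx^2 - 4·Dx^3 + Dx^4  (order 4).
h: a_k = 0, 4, 12, 32/3, 16/3, 128/15, 128/15, …
ICs: h(0) = 0, h′(0) = 4, h′′(0) = 24, h′′′(0) = 64.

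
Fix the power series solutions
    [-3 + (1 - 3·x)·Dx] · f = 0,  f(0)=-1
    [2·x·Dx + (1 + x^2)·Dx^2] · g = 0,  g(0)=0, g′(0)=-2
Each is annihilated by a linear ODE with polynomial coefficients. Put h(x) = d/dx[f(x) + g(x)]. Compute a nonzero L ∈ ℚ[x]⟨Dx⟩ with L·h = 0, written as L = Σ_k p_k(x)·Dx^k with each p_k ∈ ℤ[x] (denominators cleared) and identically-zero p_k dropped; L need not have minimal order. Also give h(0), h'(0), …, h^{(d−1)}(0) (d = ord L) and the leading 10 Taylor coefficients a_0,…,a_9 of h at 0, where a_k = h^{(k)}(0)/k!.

f: a_k = -1, -3, -9, -27, -81, -243, -729, -2187, -6561, -19683, …
g: a_k = 0, -2, 0, 2/3, 0, -2/5, 0, 2/7, 0, -2/9, …
f+g: L₀ = lclm(L_f,L_g), ord ≤ 1+2.
Differentiate: ansatz ord ≤ ord L₀ ⇒ L.
L = (-6 + 72·x + 18·x^2) + (28 - 6·x + 60·x^2 + 18·x^3)·Dx + (-3 + 8·x + 8·x^3 + 3·x^4)·Dx^2  (order 2).
h: a_k = -5, -18, -79, -324, -1217, -4374, -15307, -52488, -177149, -590490, …
ICs: h(0) = -5, h′(0) = -18.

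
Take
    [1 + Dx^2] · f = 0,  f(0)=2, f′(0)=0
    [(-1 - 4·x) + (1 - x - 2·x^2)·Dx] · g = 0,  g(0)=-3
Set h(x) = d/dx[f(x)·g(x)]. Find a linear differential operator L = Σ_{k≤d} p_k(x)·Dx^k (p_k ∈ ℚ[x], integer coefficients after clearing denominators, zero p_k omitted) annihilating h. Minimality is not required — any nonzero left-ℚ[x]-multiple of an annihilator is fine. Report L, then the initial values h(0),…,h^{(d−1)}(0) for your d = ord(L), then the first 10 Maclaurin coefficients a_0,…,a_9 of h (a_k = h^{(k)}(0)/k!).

f: a_k = 2, 0, -1, 0, 1/12, 0, -1/360, 0, 1/20160, 0, …
g: a_k = -3, -3, -9, -15, -33, -63, -129, -255, -513, -1023, …
L₀ := L_f ⊗_s L_g (sym. prod.), ord ≤ 2.
Derive L from L₀ (diff closure).
L = (31 - 2·x - 3·x^2 + 4·x^3 + 4·x^4) + (10 + 42·x + 12·x^2 + 16·x^3)·Dx + (-3 + 2·x + 5·x^2 + 4·x^3 + 4·x^4)·Dx^2  (order 2).
h: a_k = -6, -30, -81, -229, -2225/4, -27089/20, -376523/120, -6046153/840, -36211563/2240, -2174654429/60480, …
ICs: h(0) = -6, h′(0) = -30.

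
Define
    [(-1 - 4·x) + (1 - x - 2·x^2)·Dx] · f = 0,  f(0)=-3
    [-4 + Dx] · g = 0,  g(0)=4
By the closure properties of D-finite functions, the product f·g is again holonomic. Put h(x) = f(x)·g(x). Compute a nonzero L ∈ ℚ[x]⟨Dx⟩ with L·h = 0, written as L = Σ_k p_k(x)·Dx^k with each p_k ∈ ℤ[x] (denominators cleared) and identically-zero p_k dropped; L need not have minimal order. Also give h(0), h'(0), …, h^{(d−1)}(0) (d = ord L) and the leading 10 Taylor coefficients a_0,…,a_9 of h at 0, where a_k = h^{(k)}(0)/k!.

f: a_k = -3, -3, -9, -15, -33, -63, -129, -255, -513, -1023, …
g: a_k = 4, 16, 32, 128/3, 128/3, 512/15, 1024/45, 4096/315, 2048/315, 8192/2835, …
f·g: L₀ = L_f ⊗_s L_g, ord ≤ 1·1.
L = (5 - 8·x^2) + (-1 + x + 2·x^2)·Dx  (order 1).
h: a_k = -12, -60, -180, -428, -916, -9372/5, -11324/3, -158812/21, -529596/35, -28600364/945, …
ICs: h(0) = -12.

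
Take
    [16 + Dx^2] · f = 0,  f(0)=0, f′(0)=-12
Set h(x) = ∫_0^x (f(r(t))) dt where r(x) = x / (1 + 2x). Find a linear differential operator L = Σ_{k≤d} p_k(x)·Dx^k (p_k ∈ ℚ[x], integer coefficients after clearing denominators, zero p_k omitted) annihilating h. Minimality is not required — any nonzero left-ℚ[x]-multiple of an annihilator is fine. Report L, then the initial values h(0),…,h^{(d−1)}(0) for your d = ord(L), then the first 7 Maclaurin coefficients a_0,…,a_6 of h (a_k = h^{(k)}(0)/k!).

f: a_k = 0, -12, 0, 32, 0, -128/5, 0, …
h₀=f(r): pull back L_f along r ⇒ L₀.
h=∫h₀ ⇒ L = L₀·Dx.
L = 16·Dx + (4 + 24·x + 48·x^2 + 32·x^3)·Dx^2 + (1 + 8·x + 24·x^2 + 32·x^3 + 16·x^4)·Dx^3  (order 3).
h: a_k = 0, 0, -6, 8, -4, -96/5, 1376/15, …
ICs: h(0) = 0, h′(0) = 0, h′′(0) = -12.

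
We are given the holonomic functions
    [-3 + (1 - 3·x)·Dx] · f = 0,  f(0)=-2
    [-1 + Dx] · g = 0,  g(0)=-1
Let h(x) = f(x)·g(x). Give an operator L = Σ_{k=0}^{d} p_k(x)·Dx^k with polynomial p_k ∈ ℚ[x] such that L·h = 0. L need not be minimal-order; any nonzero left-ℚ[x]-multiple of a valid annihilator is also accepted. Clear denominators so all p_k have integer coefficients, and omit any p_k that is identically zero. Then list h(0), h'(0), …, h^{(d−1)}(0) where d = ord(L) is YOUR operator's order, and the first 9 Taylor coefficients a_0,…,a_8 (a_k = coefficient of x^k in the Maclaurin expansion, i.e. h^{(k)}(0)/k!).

L = (4 - 3·x) + (-1 + 3·x)·Dx  (order 1).
h: a_k = 2, 8, 25, 226/3, 2713/12, 10174/15, 732529/360, 1538311/252, 369194641/20160, …
ICs: h(0) = 2.

f: a_k = -2, -6, -18, -54, -162, -486, -1458, -4374, -13122, …
g: a_k = -1, -1, -1/2, -1/6, -1/24, -1/120, -1/720, -1/5040, -1/40320, …
h₀=f·g: eliminate ⇒ L₀, order ≤ 1·1.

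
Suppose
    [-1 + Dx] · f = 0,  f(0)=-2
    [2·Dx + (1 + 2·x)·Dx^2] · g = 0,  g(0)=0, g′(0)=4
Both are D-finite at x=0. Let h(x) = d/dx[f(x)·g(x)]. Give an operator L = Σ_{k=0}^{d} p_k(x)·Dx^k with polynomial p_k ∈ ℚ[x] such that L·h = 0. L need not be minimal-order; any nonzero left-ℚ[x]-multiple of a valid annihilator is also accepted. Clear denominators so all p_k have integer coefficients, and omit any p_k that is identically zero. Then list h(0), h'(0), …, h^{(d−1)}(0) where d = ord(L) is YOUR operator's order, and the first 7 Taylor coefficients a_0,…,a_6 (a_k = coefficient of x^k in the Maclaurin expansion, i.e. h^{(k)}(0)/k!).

L = (5 - 4·x + 4·x^2) + (-4 + 4·x - 8·x^2)·Dx + (-1 + 4·x^2)·Dx^2  (order 2).
h: a_k = -8, 0, -20, 32, -209/3, 424/3, -25829/90, …
ICs: h(0) = -8, h′(0) = 0.

f: a_k = -2, -2, -1, -1/3, -1/12, -1/60, -1/360, …
g: a_k = 0, 4, -4, 16/3, -8, 64/5, -64/3, …
h₀=f·g: eliminate ⇒ L₀, order ≤ 1·2.
h=h₀': d/dx-closure on L₀ ⇒ L.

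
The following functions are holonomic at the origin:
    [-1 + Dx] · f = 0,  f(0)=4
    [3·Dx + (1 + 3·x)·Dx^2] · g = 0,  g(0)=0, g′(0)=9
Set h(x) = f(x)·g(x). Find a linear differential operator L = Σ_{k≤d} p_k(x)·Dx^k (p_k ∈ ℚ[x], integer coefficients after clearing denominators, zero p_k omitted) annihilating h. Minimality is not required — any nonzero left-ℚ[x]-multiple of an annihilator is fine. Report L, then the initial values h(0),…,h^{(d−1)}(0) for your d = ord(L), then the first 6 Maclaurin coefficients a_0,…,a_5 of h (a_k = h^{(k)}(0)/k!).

f: a_k = 4, 4, 2, 2/3, 1/6, 1/30, …
g: a_k = 0, 9, -27/2, 27, -243/4, 729/5, …
L₀ := L_f ⊗_s L_g (sym. prod.), ord ≤ 2.
L = (-2 + 3·x) + (1 - 6·x)·Dx + (1 + 3·x)·Dx^2  (order 2).
h: a_k = 0, 36, -18, 72, -156, 3867/10, …
ICs: h(0) = 0, h′(0) = 36.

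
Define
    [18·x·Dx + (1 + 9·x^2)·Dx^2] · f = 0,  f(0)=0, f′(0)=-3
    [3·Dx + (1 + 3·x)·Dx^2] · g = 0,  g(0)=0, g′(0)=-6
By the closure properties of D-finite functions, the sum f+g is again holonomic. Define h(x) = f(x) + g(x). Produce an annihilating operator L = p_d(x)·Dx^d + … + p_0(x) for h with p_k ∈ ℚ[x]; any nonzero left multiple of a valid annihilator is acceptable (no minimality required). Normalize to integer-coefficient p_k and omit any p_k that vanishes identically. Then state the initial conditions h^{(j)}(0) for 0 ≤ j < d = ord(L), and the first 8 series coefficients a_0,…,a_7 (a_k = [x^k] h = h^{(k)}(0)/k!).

f: a_k = 0, -3, 0, 9, 0, -243/5, 0, 2187/7, …
g: a_k = 0, -6, 9, -18, 81/2, -486/5, 243, -4374/7, …
f+g: L₀ = lclm(L_f,L_g), ord ≤ 2+2.
L = (-18 - 162·x + 486·x^2 + 486·x^3)·Dx + (-12 - 36·x + 972·x^3 + 972·x^4)·Dx^2 + (-1 + 3·x + 18·x^2 + 54·x^3 + 243·x^4 + 243·x^5)·Dx^3  (order 3).
h: a_k = 0, -9, 9, -9, 81/2, -729/5, 243, -2187/7, …
ICs: h(0) = 0, h′(0) = -9, h′′(0) = 18.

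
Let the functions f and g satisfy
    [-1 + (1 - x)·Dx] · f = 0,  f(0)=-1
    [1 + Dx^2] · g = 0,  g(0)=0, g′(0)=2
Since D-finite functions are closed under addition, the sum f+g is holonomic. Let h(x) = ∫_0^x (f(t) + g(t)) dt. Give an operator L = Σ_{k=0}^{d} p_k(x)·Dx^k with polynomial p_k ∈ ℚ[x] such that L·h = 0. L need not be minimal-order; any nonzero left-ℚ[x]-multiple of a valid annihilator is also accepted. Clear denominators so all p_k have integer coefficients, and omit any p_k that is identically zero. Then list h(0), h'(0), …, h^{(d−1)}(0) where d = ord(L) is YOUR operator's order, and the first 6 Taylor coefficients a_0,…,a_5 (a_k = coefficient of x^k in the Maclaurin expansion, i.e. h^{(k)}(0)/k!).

L = (7 - 2·x + x^2)·Dx + (-3 + 5·x - 3·x^2 + x^3)·Dx^2 + (7 - 2·x + x^2)·Dx^3 + (-3 + 5·x - 3·x^2 + x^3)·Dx^4  (order 4).
h: a_k = 0, -1, 1/2, -1/3, -1/3, -1/5, …
ICs: h(0) = 0, h′(0) = -1, h′′(0) = 1, h′′′(0) = -2.

f: a_k = -1, -1, -1, -1, -1, -1, …
g: a_k = 0, 2, 0, -1/3, 0, 1/60, …
L₀ := lclm(L_f,L_g); ord L₀ ≤ 1+2.
h=∫₀ˣh₀: take L = L₀·Dx.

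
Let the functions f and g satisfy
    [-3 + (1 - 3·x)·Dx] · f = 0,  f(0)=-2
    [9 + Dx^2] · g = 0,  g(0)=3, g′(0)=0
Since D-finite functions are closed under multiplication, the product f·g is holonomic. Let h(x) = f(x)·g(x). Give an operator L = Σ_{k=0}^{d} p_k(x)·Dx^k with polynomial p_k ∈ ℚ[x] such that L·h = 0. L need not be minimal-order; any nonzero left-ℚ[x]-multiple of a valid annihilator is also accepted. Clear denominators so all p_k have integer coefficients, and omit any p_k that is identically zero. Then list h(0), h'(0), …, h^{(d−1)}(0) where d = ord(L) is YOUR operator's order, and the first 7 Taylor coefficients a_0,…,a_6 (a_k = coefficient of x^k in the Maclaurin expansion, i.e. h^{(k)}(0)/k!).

L = (-9 + 27·x) + 6·Dx + (-1 + 3·x)·Dx^2  (order 2).
h: a_k = -6, -18, -27, -81, -1053/4, -3159/4, -94527/40, …
ICs: h(0) = -6, h′(0) = -18.

f: a_k = -2, -6, -18, -54, -162, -486, -1458, …
g: a_k = 3, 0, -27/2, 0, 81/8, 0, -243/80, …
f·g: L₀ = L_f ⊗_s L_g, ord ≤ 1·2.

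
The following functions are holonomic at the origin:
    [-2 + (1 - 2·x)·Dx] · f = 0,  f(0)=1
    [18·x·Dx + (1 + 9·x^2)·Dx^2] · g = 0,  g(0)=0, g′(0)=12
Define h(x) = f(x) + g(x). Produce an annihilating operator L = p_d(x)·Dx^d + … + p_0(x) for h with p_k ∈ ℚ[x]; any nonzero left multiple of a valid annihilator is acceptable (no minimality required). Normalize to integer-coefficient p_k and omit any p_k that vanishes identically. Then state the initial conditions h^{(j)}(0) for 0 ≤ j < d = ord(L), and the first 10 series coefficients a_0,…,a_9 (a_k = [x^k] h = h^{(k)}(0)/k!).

f: a_k = 1, 2, 4, 8, 16, 32, 64, 128, 256, 512, …
g: a_k = 0, 12, 0, -36, 0, 972/5, 0, -8748/7, 0, 8748, …
Weyl lclm of L_f,L_g ⇒ L₀ (ord ≤ 3).
L = (-36 + 288·x + 972·x^2)·Dx + (21 - 36·x + 9·x^2 + 972·x^3)·Dx^2 + (-2 - 5·x - 45·x^3 + 162·x^4)·Dx^3  (order 3).
h: a_k = 1, 14, 4, -28, 16, 1132/5, 64, -7852/7, 256, 9260, …
ICs: h(0) = 1, h′(0) = 14, h′′(0) = 8.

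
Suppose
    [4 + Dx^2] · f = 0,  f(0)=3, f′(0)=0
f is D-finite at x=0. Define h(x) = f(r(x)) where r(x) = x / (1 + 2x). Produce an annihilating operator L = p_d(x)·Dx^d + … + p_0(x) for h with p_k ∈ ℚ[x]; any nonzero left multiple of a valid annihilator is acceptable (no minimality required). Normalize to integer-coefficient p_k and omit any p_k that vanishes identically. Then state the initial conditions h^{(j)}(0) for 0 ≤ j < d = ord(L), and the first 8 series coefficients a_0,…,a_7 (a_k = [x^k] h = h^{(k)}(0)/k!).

L = 4 + (4 + 24·x + 48·x^2 + 32·x^3)·Dx + (1 + 8·x + 24·x^2 + 32·x^3 + 16·x^4)·Dx^2  (order 2).
h: a_k = 3, 0, -6, 24, -70, 176, -6004/15, 4176/5, …
ICs: h(0) = 3, h′(0) = 0.

f: a_k = 3, 0, -6, 0, 2, 0, -4/15, 0, …
h₀=f(r): pull back L_f along r ⇒ L₀.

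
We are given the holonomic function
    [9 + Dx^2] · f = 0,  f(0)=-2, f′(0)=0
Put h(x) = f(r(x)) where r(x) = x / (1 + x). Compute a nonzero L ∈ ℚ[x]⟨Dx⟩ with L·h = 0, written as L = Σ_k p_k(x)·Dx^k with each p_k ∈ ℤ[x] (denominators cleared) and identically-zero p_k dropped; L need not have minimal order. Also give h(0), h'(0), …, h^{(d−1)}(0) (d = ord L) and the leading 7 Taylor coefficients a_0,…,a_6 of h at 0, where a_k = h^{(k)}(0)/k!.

L = 9 + (2 + 6·x + 6·x^2 + 2·x^3)·Dx + (1 + 4·x + 6·x^2 + 4·x^3 + x^4)·Dx^2  (order 2).
h: a_k = -2, 0, 9, -18, 81/4, -9, -819/40, …
ICs: h(0) = -2, h′(0) = 0.

f: a_k = -2, 0, 9, 0, -27/4, 0, 81/40, …
Change of var in L_f (x↦r) gives L₀.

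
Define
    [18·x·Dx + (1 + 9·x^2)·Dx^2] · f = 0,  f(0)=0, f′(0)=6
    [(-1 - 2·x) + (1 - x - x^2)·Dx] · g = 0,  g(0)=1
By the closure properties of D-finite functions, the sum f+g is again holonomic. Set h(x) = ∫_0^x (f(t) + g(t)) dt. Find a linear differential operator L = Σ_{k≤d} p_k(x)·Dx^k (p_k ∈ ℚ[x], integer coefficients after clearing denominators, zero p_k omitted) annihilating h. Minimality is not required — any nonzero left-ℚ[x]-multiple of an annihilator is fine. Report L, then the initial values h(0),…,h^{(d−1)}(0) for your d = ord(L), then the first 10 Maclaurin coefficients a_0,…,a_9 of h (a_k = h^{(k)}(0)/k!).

L = (36 - 144·x - 1440·x^2 - 2376·x^3 - 3186·x^4 - 486·x^6)·Dx^2 + (-18 - 24·x + 108·x^2 - 444·x^3 - 2313·x^4 - 2178·x^5 - 243·x^6 - 486·x^7)·Dx^3 + (2 + 10·x + 34·x^2 + 48·x^3 + 123·x^4 - 387·x^5 - 198·x^6 - 81·x^7 - 81·x^8)·Dx^4  (order 4).
h: a_k = 0, 1, 7/2, 2/3, -15/4, 1, 263/15, 13/7, -4227/56, 34/9, …
ICs: h(0) = 0, h′(0) = 1, h′′(0) = 7, h′′′(0) = 4.

f: a_k = 0, 6, 0, -18, 0, 486/5, 0, -4374/7, 0, 4374, …
g: a_k = 1, 1, 2, 3, 5, 8, 13, 21, 34, 55, …
Weyl lclm of L_f,L_g ⇒ L₀ (ord ≤ 3).
h=∫h₀ ⇒ L = L₀·Dx.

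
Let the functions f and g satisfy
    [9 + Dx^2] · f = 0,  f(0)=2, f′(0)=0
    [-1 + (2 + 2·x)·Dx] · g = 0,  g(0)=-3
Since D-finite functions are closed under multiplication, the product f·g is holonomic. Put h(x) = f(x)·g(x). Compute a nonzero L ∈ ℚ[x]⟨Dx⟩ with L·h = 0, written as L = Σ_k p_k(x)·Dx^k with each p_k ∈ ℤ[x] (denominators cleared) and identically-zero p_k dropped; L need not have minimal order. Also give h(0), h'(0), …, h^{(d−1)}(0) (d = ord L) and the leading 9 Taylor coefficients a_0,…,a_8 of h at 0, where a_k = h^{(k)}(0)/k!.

L = (39 + 72·x + 36·x^2) + (-4 - 4·x)·Dx + (4 + 8·x + 4·x^2)·Dx^2  (order 2).
h: a_k = -6, -3, 111/4, 105/8, -1497/64, -1101/128, 19647/2560, 12357/5120, -814203/573440, …
ICs: h(0) = -6, h′(0) = -3.

f: a_k = 2, 0, -9, 0, 27/4, 0, -81/40, 0, 729/2240, …
g: a_k = -3, -3/2, 3/8, -3/16, 15/128, -21/256, 63/1024, -99/2048, 1287/32768, …
h₀=f·g: eliminate ⇒ L₀, order ≤ 2·1.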